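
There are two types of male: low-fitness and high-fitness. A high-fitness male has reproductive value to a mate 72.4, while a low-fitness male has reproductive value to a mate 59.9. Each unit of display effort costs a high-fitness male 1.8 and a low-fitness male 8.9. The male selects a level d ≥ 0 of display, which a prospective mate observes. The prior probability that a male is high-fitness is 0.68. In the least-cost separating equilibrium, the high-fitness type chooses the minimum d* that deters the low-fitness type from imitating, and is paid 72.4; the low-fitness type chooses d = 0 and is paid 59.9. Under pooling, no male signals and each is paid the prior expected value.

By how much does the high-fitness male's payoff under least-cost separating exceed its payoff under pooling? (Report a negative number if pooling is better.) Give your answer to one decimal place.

1.5

Least-cost separating signal: d* solves 59.9 = 72.4 − 8.9·d*, so d* = (72.4 − 59.9)/8.9 ≈ 1.4045.
High-fitness type's separating payoff: 72.4 − 1.8 × d* = 72.4 − 1.8 × (72.4 − 59.9)/8.9 = 72.4 − 22.5/8.9 ≈ 69.872.
Pooling payoff: 0.68 × 72.4 + 0.32 × 59.9 = 68.4.
Difference: 69.872 − 68.4 = 1.472, i.e. 1.5 to one decimal place.
The high-fitness type prefers to separate.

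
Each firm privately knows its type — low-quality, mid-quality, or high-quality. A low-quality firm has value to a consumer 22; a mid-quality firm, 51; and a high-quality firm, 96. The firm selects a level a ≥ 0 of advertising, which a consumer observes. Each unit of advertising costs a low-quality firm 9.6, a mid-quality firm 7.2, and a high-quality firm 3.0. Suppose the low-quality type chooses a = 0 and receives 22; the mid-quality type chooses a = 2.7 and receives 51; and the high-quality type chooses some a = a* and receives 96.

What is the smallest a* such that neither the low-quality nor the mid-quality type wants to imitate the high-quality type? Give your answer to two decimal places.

8.95

Low-quality type (on-path payoff 22) won't mimic when 22 ≥ 96 − 9.6·a*, i.e. a* ≥ 7.71.
Mid-quality type (on-path payoff 51 − 7.2×2.7 = 31.56) won't mimic when 31.56 ≥ 96 − 7.2·a*, i.e. a* ≥ 8.95.
Both must hold, so a* = max(7.71, 8.95) = 8.95. The mid-quality type's constraint binds.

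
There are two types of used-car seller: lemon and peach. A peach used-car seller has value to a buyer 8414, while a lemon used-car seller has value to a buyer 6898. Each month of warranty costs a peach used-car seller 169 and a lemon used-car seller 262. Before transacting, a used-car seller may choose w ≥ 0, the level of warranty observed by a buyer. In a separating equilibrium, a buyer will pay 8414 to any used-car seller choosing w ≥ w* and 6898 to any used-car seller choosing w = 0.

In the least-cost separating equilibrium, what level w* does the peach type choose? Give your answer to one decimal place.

5.8

A lemon used-car seller choosing w = 0 receives 6898.
Imitating at w* instead would pay 8414 at cost 262·w*, netting 8414 − 262·w*.
Indifference: 6898 = 8414 − 262·w*, so w* = (8414 − 6898) / 262 ≈ 5.8.
This is the lemon type's binding incentive-compatibility constraint; any w ≥ 5.8 sustains separation on that side.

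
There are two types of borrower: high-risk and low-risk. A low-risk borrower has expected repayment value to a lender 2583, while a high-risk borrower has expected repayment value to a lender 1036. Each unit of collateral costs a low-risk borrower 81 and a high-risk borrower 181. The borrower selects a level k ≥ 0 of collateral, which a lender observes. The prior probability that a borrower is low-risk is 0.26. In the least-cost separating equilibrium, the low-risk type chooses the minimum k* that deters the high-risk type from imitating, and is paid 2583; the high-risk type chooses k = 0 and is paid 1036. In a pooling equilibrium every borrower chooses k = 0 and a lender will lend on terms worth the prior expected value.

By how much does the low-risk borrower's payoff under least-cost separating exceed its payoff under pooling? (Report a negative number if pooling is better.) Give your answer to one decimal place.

Least-cost separating signal: k* solves 1036 = 2583 − 181·k*, so k* = (2583 − 1036)/181 ≈ 8.5470.
Low-risk type's separating payoff: 2583 − 81 × k* = 2583 − 81 × (2583 − 1036)/181 = 2583 − 125307/181 ≈ 1890.696.
Pooling payoff: 0.26 × 2583 + 0.74 × 1036 = 1438.22.
Difference: 1890.696 − 1438.22 = 452.476, i.e. 452.5 to one decimal place.
The low-risk type prefers to separate.

452.5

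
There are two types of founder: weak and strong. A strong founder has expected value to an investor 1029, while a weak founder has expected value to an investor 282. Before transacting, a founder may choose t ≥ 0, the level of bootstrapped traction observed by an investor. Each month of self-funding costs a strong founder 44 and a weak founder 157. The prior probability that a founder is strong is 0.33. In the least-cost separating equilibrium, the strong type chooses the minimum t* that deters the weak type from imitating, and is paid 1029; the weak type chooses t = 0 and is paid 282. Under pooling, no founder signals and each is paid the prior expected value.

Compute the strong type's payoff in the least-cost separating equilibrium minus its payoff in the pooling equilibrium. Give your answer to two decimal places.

Least-cost separating signal: t* solves 282 = 1029 − 157·t*, so t* = (1029 − 282)/157 ≈ 4.7580.
Strong type's separating payoff: 1029 − 44 × t* = 1029 − 44 × (1029 − 282)/157 = 1029 − 32868/157 ≈ 819.6497.
Pooling payoff: 0.33 × 1029 + 0.67 × 282 = 528.51.
Difference: 819.6497 − 528.51 = 291.1397, i.e. 291.14 to two decimal places.
The strong type prefers to separate.

291.14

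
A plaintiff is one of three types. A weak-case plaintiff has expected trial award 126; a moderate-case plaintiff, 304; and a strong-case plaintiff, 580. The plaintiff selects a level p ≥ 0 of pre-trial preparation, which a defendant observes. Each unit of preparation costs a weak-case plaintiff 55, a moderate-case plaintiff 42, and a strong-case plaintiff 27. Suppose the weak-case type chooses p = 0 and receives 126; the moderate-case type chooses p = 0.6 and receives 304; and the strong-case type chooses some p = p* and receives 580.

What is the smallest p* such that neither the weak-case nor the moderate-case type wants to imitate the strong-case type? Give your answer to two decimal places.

Moderate-case type (on-path payoff 304 − 42×0.6 = 278.8) won't mimic when 278.8 ≥ 580 − 42·p*, i.e. p* ≥ 7.17.
Weak-case type (on-path payoff 126) won't mimic when 126 ≥ 580 − 55·p*, i.e. p* ≥ 8.25.
Both must hold, so p* = max(8.25, 7.17) = 8.25. The weak-case type's constraint binds.

8.25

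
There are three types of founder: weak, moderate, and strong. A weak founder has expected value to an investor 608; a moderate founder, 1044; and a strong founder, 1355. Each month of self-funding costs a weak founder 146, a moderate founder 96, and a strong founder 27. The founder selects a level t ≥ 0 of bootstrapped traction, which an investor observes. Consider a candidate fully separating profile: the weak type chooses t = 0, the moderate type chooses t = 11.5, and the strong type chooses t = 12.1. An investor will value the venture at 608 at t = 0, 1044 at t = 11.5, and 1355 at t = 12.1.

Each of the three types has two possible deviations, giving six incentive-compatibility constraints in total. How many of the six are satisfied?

Moderate (own payoff 1044 − 96×11.5 = -60): to t=0 gives 608 → profitable ✗; to t=12.1 gives 1355 − 96×12.1 = 193.4 → profitable ✗.
Weak (own payoff 608): to t=11.5 gives 1044 − 146×11.5 = -635 → no gain ✓; to t=12.1 gives 1355 − 146×12.1 = -411.6 → no gain ✓.
Strong (own payoff 1355 − 27×12.1 = 1028.3): to t=0 gives 608 → no gain ✓; to t=11.5 gives 1044 − 27×11.5 = 733.5 → no gain ✓.
4 of the 6 constraints hold; not an equilibrium.

4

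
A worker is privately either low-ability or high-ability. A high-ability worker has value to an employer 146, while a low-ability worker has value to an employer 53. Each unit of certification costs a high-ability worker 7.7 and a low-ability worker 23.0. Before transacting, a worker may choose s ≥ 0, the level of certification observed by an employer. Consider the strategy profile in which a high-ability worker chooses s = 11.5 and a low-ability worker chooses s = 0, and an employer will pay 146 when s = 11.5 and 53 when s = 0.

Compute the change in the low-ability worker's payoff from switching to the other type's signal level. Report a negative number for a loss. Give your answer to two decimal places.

Playing s = 0 the low-ability worker receives 53.
Deviating to s = 11.5 brings payment 146 at cost 23.0 × 11.5 = 264.5, netting -118.5.
Gain from deviating: -118.5 − 53 = -171.50.
The gain is negative, so the low-ability type's incentive-compatibility constraint is satisfied.

-171.50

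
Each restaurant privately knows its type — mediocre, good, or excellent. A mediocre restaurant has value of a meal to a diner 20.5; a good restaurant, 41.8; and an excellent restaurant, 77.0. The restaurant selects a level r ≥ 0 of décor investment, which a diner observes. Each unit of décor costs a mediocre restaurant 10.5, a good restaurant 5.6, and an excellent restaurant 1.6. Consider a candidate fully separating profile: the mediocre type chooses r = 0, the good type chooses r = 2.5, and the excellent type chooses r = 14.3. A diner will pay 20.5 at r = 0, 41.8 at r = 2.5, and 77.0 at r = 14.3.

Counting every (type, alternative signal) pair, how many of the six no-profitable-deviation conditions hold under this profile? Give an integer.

6

Good (own payoff 41.8 − 5.6×2.5 = 27.8): to r=0 gives 20.5 → no gain ✓; to r=14.3 gives 77.0 − 5.6×14.3 = -3.08 → no gain ✓.
Mediocre (own payoff 20.5): to r=2.5 gives 41.8 − 10.5×2.5 = 15.55 → no gain ✓; to r=14.3 gives 77.0 − 10.5×14.3 = -73.15 → no gain ✓.
Excellent (own payoff 77.0 − 1.6×14.3 = 54.12): to r=0 gives 20.5 → no gain ✓; to r=2.5 gives 41.8 − 1.6×2.5 = 37.8 → no gain ✓.
6 of the 6 constraints hold; this profile is a separating equilibrium.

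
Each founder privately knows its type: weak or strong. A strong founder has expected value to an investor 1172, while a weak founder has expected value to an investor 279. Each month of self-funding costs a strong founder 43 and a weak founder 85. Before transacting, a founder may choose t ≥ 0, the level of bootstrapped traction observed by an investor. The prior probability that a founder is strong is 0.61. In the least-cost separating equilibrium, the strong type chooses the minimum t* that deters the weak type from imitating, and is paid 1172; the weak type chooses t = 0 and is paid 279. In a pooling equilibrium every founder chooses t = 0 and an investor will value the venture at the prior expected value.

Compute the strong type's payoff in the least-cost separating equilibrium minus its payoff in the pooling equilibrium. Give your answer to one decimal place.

Least-cost separating signal: t* solves 279 = 1172 − 85·t*, so t* = (1172 − 279)/85 ≈ 10.5059.
Strong type's separating payoff: 1172 − 43 × t* = 1172 − 43 × (1172 − 279)/85 = 1172 − 38399/85 ≈ 720.247.
Pooling payoff: 0.61 × 1172 + 0.39 × 279 = 823.73.
Difference: 720.247 − 823.73 = -103.483, i.e. -103.5 to one decimal place.
The strong type would prefer the pooling outcome.

-103.5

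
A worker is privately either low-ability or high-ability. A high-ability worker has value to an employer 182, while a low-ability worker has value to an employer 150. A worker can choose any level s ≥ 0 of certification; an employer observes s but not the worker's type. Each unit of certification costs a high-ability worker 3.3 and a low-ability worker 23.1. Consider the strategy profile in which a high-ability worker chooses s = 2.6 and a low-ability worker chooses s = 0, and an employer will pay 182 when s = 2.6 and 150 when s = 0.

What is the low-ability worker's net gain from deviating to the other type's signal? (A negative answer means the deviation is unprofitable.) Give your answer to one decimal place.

-28.1

Playing s = 0 the low-ability worker receives 150.
Deviating to s = 2.6 brings payment 182 at cost 23.1 × 2.6 = 60.06, netting 121.94.
Gain from deviating: 121.94 − 150 = -28.06, i.e. -28.1 to one decimal place.
The gain is negative, so the low-ability type's incentive-compatibility constraint is satisfied.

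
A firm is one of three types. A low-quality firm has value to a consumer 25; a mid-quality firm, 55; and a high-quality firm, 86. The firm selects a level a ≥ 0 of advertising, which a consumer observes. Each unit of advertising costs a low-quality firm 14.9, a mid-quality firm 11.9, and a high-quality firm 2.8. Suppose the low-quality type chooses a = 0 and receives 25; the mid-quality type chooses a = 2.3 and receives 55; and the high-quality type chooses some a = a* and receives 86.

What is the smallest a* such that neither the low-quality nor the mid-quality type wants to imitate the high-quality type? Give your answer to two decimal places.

Mid-quality type (on-path payoff 55 − 11.9×2.3 = 27.63) won't mimic when 27.63 ≥ 86 − 11.9·a*, i.e. a* ≥ 4.91.
Low-quality type (on-path payoff 25) won't mimic when 25 ≥ 86 − 14.9·a*, i.e. a* ≥ 4.09.
Both must hold, so a* = max(4.09, 4.91) = 4.91. The mid-quality type's constraint binds.

4.91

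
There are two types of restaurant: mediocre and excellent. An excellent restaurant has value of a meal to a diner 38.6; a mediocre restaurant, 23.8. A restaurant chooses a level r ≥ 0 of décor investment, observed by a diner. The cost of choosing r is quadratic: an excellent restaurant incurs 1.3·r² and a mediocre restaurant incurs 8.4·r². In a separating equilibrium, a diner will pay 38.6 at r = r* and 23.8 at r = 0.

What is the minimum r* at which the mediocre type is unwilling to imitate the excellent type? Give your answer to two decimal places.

The mediocre type at r = 0 receives 23.8; imitating at r* yields 38.6 − 8.4·r*².
Indifference: 23.8 = 38.6 − 8.4·r*², so r*² = (38.6 − 23.8) / 8.4 ≈ 1.7619.
r* = √1.7619 ≈ 1.33.

1.33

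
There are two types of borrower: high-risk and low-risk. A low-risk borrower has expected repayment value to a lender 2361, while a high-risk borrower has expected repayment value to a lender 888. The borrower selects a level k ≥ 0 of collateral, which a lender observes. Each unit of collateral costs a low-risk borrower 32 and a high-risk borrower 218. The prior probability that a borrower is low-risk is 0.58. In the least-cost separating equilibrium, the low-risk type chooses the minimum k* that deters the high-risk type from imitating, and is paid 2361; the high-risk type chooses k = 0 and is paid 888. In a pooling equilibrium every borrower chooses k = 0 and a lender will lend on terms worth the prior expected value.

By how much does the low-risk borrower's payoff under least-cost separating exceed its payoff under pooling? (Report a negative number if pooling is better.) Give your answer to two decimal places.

Least-cost separating signal: k* solves 888 = 2361 − 218·k*, so k* = (2361 − 888)/218 ≈ 6.7569.
Low-risk type's separating payoff: 2361 − 32 × k* = 2361 − 32 × (2361 − 888)/218 = 2361 − 47136/218 ≈ 2144.7798.
Pooling payoff: 0.58 × 2361 + 0.42 × 888 = 1742.34.
Difference: 2144.7798 − 1742.34 = 402.4398, i.e. 402.44 to two decimal places.
The low-risk type prefers to separate.

402.44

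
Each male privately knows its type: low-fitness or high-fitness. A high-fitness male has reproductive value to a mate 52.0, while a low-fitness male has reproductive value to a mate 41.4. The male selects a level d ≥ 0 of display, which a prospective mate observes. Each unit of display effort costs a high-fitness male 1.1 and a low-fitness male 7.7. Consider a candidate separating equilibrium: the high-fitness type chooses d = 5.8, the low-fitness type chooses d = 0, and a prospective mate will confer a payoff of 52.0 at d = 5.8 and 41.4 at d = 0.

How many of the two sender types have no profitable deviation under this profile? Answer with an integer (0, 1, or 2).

2

High-fitness type: signal → 52.0 − 1.1 × 5.8 = 45.62; deviate to 0 → 41.4. IC holds (45.62 ≥ 41.4).
Low-fitness type: stay at 0 → 41.4; mimic → 52.0 − 7.7 × 5.8 = 7.34. IC holds (41.4 ≥ 7.34).
2 of 2 constraints hold, so this is a separating equilibrium.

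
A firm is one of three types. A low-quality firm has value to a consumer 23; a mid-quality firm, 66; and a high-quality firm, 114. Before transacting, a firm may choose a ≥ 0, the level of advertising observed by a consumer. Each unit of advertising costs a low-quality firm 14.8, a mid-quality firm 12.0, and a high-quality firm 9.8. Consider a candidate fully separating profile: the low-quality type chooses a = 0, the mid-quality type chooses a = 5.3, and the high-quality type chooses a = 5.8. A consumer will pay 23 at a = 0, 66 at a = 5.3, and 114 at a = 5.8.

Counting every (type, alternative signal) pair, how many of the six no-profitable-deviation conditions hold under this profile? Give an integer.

3

High-quality (own payoff 114 − 9.8×5.8 = 57.16): to a=0 gives 23 → no gain ✓; to a=5.3 gives 66 − 9.8×5.3 = 14.06 → no gain ✓.
Low-quality (own payoff 23): to a=5.3 gives 66 − 14.8×5.3 = -12.44 → no gain ✓; to a=5.8 gives 114 − 14.8×5.8 = 28.16 → profitable ✗.
Mid-quality (own payoff 66 − 12.0×5.3 = 2.4): to a=0 gives 23 → profitable ✗; to a=5.8 gives 114 − 12.0×5.8 = 44.4 → profitable ✗.
3 of the 6 constraints hold; not an equilibrium.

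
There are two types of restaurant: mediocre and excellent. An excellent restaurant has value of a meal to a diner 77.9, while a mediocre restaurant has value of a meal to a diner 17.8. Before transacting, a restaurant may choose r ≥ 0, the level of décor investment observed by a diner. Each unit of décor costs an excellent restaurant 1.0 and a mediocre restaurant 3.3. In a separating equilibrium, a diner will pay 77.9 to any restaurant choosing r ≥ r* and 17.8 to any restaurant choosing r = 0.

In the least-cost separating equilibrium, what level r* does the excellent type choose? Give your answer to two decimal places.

A mediocre restaurant choosing r = 0 receives 17.8.
Imitating at r* instead would pay 77.9 at cost 3.3·r*, netting 77.9 − 3.3·r*.
Indifference: 17.8 = 77.9 − 3.3·r*, so r* = (77.9 − 17.8) / 3.3 ≈ 18.21.
At r* the mediocre type's incentive constraint just binds; the excellent type strictly prefers r* since its per-unit cost is lower.

18.21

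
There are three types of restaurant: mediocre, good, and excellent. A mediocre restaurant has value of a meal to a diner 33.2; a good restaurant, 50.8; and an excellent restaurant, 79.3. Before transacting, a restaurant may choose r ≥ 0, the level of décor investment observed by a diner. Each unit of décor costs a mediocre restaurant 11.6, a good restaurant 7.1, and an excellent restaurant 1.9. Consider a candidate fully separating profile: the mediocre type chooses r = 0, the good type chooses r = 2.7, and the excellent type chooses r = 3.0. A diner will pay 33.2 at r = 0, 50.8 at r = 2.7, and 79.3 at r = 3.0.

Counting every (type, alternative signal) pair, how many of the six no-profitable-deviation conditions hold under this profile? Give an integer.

Excellent (own payoff 79.3 − 1.9×3.0 = 73.6): to r=0 gives 33.2 → no gain ✓; to r=2.7 gives 50.8 − 1.9×2.7 = 45.67 → no gain ✓.
Good (own payoff 50.8 − 7.1×2.7 = 31.63): to r=0 gives 33.2 → profitable ✗; to r=3.0 gives 79.3 − 7.1×3.0 = 58 → profitable ✗.
Mediocre (own payoff 33.2): to r=2.7 gives 50.8 − 11.6×2.7 = 19.48 → no gain ✓; to r=3.0 gives 79.3 − 11.6×3.0 = 44.5 → profitable ✗.
3 of the 6 constraints hold; not an equilibrium.

3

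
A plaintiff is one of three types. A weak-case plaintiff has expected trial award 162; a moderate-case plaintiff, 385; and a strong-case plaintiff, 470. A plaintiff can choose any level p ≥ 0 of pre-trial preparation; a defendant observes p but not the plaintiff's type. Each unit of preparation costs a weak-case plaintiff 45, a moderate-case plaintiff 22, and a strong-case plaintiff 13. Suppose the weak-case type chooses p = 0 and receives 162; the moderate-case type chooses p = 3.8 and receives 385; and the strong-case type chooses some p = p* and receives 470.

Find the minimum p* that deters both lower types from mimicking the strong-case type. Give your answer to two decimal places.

Weak-case type (on-path payoff 162) won't mimic when 162 ≥ 470 − 45·p*, i.e. p* ≥ 6.84.
Moderate-case type (on-path payoff 385 − 22×3.8 = 301.4) won't mimic when 301.4 ≥ 470 − 22·p*, i.e. p* ≥ 7.66.
Both must hold, so p* = max(6.84, 7.66) = 7.66. The moderate-case type's constraint binds.

7.66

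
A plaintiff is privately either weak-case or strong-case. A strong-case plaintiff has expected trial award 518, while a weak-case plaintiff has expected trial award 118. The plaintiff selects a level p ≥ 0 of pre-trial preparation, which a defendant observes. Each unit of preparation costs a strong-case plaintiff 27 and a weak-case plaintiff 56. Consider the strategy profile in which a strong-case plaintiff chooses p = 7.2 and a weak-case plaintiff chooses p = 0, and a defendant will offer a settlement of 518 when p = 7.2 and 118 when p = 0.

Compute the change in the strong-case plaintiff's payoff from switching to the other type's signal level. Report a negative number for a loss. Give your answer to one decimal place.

-205.6

Playing p = 7.2 the strong-case plaintiff receives 518 − 27 × 7.2 = 323.6.
Deviating to p = 0 yields 118 instead.
Gain from deviating: 118 − 323.6 = -205.6.
The gain is negative, so the strong-case type's incentive-compatibility constraint is satisfied.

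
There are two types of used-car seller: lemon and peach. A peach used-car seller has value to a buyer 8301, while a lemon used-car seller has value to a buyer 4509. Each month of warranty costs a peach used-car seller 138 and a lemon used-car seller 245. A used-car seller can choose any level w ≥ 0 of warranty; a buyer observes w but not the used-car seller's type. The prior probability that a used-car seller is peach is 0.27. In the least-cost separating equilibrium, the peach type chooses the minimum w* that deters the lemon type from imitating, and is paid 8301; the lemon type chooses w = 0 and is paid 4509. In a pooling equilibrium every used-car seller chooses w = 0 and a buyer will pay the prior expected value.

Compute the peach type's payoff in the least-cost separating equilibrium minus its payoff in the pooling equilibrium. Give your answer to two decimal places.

Least-cost separating signal: w* solves 4509 = 8301 − 245·w*, so w* = (8301 − 4509)/245 ≈ 15.4776.
Peach type's separating payoff: 8301 − 138 × w* = 8301 − 138 × (8301 − 4509)/245 = 8301 − 523296/245 ≈ 6165.0980.
Pooling payoff: 0.27 × 8301 + 0.73 × 4509 = 5532.84.
Difference: 6165.0980 − 5532.84 = 632.258, i.e. 632.26 to two decimal places.
The peach type prefers to separate.

632.26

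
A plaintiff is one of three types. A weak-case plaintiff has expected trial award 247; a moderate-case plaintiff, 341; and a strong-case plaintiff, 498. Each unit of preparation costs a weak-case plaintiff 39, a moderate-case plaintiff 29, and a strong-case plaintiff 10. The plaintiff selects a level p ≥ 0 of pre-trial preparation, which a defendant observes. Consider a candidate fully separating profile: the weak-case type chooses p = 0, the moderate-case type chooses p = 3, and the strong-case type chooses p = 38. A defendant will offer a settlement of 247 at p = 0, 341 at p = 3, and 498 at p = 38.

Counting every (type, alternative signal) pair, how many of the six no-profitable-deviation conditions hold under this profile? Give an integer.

Weak-case (own payoff 247): to p=3 gives 341 − 39×3 = 224 → no gain ✓; to p=38 gives 498 − 39×38 = -984 → no gain ✓.
Moderate-case (own payoff 341 − 29×3 = 254): to p=0 gives 247 → no gain ✓; to p=38 gives 498 − 29×38 = -604 → no gain ✓.
Strong-case (own payoff 498 − 10×38 = 118): to p=0 gives 247 → profitable ✗; to p=3 gives 341 − 10×3 = 311 → profitable ✗.
4 of the 6 constraints hold; not an equilibrium.

4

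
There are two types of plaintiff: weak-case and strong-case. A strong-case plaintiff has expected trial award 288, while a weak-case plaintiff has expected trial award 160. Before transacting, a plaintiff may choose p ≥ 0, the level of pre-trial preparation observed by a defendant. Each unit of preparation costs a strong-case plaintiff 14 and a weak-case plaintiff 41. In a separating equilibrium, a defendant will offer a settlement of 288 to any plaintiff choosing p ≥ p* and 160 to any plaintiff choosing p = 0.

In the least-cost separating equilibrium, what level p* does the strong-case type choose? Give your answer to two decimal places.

3.12

A weak-case plaintiff choosing p = 0 receives 160.
Imitating at p* instead would pay 288 at cost 41·p*, netting 288 − 41·p*.
Indifference: 160 = 288 − 41·p*, so p* = (288 − 160) / 41 ≈ 3.12.
This is the weak-case type's binding incentive-compatibility constraint; any p ≥ 3.12 sustains separation on that side.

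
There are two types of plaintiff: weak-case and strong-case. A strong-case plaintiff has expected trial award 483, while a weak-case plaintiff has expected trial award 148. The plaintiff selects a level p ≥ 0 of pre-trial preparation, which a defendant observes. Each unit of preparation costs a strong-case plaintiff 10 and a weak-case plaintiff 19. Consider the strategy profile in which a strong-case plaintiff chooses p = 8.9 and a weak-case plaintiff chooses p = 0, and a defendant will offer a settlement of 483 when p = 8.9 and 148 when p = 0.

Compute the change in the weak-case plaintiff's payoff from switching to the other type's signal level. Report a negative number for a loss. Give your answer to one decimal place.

165.9

Playing p = 0 the weak-case plaintiff receives 148.
Deviating to p = 8.9 brings payment 483 at cost 19 × 8.9 = 169.1, netting 313.9.
Gain from deviating: 313.9 − 148 = 165.9.
The gain is positive, so the weak-case type's incentive-compatibility constraint is violated — this profile is not a separating equilibrium.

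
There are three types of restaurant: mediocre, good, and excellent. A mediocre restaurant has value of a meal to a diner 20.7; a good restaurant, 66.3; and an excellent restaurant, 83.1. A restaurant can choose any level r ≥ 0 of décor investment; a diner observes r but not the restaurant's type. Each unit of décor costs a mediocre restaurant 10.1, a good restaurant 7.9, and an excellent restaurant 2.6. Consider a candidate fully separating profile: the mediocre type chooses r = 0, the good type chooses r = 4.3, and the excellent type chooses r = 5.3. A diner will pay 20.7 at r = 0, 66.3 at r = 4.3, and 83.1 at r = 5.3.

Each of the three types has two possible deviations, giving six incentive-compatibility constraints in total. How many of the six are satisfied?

Mediocre (own payoff 20.7): to r=4.3 gives 66.3 − 10.1×4.3 = 22.87 → profitable ✗; to r=5.3 gives 83.1 − 10.1×5.3 = 29.57 → profitable ✗.
Good (own payoff 66.3 − 7.9×4.3 = 32.33): to r=0 gives 20.7 → no gain ✓; to r=5.3 gives 83.1 − 7.9×5.3 = 41.23 → profitable ✗.
Excellent (own payoff 83.1 − 2.6×5.3 = 69.32): to r=0 gives 20.7 → no gain ✓; to r=4.3 gives 66.3 − 2.6×4.3 = 55.12 → no gain ✓.
3 of the 6 constraints hold; not an equilibrium.

3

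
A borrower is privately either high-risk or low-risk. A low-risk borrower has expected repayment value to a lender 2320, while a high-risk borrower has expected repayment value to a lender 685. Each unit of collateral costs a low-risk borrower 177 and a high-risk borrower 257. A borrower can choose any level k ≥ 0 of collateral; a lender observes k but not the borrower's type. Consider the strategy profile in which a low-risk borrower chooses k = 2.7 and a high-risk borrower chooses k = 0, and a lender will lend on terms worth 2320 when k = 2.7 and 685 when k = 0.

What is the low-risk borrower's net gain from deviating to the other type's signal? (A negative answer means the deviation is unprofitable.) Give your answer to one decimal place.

-1157.1

Playing k = 2.7 the low-risk borrower receives 2320 − 177 × 2.7 = 1842.1.
Deviating to k = 0 yields 685 instead.
Gain from deviating: 685 − 1842.1 = -1157.1.
The gain is negative, so the low-risk type's incentive-compatibility constraint is satisfied.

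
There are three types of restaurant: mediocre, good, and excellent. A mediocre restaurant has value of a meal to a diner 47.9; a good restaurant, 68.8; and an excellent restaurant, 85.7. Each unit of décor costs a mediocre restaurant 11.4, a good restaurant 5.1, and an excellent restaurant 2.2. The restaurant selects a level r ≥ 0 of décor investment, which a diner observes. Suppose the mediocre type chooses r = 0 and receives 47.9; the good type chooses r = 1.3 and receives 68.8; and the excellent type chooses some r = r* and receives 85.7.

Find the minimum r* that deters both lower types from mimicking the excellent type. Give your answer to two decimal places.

Good type (on-path payoff 68.8 − 5.1×1.3 = 62.17) won't mimic when 62.17 ≥ 85.7 − 5.1·r*, i.e. r* ≥ 4.61.
Mediocre type (on-path payoff 47.9) won't mimic when 47.9 ≥ 85.7 − 11.4·r*, i.e. r* ≥ 3.32.
Both must hold, so r* = max(3.32, 4.61) = 4.61. The good type's constraint binds.

4.61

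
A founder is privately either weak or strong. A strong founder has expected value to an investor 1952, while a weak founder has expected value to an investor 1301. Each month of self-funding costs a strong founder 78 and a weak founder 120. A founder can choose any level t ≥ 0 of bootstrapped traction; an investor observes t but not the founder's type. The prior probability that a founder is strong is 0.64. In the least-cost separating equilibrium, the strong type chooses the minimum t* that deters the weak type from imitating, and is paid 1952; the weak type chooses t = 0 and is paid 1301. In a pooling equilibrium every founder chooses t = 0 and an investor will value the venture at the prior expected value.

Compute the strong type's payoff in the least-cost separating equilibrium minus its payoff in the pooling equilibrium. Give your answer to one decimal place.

Least-cost separating signal: t* solves 1301 = 1952 − 120·t*, so t* = (1952 − 1301)/120 = 5.425.
Strong type's separating payoff: 1952 − 78 × t* = 1952 − 78 × (1952 − 1301)/120 = 1952 − 50778/120 = 1528.85.
Pooling payoff: 0.64 × 1952 + 0.36 × 1301 = 1717.64.
Difference: 1528.85 − 1717.64 = -188.79, i.e. -188.8 to one decimal place.
The strong type would prefer the pooling outcome.

-188.8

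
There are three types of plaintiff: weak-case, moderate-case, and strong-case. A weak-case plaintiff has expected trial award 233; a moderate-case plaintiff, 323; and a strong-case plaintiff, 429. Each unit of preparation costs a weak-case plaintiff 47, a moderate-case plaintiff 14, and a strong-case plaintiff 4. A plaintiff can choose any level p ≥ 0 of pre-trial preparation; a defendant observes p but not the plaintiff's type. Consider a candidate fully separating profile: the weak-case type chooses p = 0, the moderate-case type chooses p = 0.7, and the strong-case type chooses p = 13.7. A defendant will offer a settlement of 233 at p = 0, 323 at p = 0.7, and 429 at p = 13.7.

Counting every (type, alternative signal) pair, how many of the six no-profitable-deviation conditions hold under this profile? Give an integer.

5

Moderate-case (own payoff 323 − 14×0.7 = 313.2): to p=0 gives 233 → no gain ✓; to p=13.7 gives 429 − 14×13.7 = 237.2 → no gain ✓.
Weak-case (own payoff 233): to p=0.7 gives 323 − 47×0.7 = 290.1 → profitable ✗; to p=13.7 gives 429 − 47×13.7 = -214.9 → no gain ✓.
Strong-case (own payoff 429 − 4×13.7 = 374.2): to p=0 gives 233 → no gain ✓; to p=0.7 gives 323 − 4×0.7 = 320.2 → no gain ✓.
5 of the 6 constraints hold; not an equilibrium.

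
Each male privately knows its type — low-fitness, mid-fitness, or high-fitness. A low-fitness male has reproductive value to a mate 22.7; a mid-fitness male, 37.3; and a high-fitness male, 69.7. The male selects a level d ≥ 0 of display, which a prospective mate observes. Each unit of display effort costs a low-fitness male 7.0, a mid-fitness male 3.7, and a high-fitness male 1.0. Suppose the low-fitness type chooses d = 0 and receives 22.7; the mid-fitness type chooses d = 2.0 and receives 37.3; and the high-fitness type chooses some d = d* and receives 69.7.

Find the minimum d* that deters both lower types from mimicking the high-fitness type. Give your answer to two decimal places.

Mid-fitness type (on-path payoff 37.3 − 3.7×2.0 = 29.9) won't mimic when 29.9 ≥ 69.7 − 3.7·d*, i.e. d* ≥ 10.76.
Low-fitness type (on-path payoff 22.7) won't mimic when 22.7 ≥ 69.7 − 7.0·d*, i.e. d* ≥ 6.71.
Both must hold, so d* = max(6.71, 10.76) = 10.76. The mid-fitness type's constraint binds.

10.76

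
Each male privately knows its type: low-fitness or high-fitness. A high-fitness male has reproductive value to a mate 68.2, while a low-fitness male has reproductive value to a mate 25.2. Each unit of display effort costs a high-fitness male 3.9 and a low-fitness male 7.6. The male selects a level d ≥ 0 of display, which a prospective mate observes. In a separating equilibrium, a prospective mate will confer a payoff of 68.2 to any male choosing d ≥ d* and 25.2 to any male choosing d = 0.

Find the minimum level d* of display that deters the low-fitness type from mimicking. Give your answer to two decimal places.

5.66

A low-fitness male choosing d = 0 receives 25.2.
Imitating at d* instead would pay 68.2 at cost 7.6·d*, netting 68.2 − 7.6·d*.
Indifference: 25.2 = 68.2 − 7.6·d*, so d* = (68.2 − 25.2) / 7.6 ≈ 5.66.
At d* the low-fitness type's incentive constraint just binds; the high-fitness type strictly prefers d* since its per-unit cost is lower.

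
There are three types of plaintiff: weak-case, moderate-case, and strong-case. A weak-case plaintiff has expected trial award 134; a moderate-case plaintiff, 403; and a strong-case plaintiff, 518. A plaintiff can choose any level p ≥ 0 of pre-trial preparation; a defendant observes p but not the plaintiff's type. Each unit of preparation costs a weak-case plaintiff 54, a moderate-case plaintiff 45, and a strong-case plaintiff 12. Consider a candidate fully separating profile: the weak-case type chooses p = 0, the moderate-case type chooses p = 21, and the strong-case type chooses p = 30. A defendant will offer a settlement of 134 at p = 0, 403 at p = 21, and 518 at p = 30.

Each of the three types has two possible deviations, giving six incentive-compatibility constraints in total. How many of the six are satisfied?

Moderate-case (own payoff 403 − 45×21 = -542): to p=0 gives 134 → profitable ✗; to p=30 gives 518 − 45×30 = -832 → no gain ✓.
Strong-case (own payoff 518 − 12×30 = 158): to p=0 gives 134 → no gain ✓; to p=21 gives 403 − 12×21 = 151 → no gain ✓.
Weak-case (own payoff 134): to p=21 gives 403 − 54×21 = -731 → no gain ✓; to p=30 gives 518 − 54×30 = -1102 → no gain ✓.
5 of the 6 constraints hold; not an equilibrium.

5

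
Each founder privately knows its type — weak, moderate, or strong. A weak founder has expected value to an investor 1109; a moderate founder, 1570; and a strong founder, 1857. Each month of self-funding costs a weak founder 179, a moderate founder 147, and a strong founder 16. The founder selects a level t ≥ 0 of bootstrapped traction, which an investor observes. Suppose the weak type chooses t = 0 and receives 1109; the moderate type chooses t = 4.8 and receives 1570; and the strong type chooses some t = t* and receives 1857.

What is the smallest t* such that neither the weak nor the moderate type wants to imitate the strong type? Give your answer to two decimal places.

6.75

Weak type (on-path payoff 1109) won't mimic when 1109 ≥ 1857 − 179·t*, i.e. t* ≥ 4.18.
Moderate type (on-path payoff 1570 − 147×4.8 = 864.4) won't mimic when 864.4 ≥ 1857 − 147·t*, i.e. t* ≥ 6.75.
Both must hold, so t* = max(4.18, 6.75) = 6.75. The moderate type's constraint binds.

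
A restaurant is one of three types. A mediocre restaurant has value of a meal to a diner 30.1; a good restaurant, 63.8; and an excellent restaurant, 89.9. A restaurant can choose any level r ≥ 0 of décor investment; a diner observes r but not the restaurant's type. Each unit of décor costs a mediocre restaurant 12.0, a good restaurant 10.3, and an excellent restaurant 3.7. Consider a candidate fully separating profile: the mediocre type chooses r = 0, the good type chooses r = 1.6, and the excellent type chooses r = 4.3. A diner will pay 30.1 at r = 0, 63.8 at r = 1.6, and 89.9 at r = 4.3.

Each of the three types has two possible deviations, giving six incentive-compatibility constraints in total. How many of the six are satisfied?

4

Excellent (own payoff 89.9 − 3.7×4.3 = 73.99): to r=0 gives 30.1 → no gain ✓; to r=1.6 gives 63.8 − 3.7×1.6 = 57.88 → no gain ✓.
Good (own payoff 63.8 − 10.3×1.6 = 47.32): to r=0 gives 30.1 → no gain ✓; to r=4.3 gives 89.9 − 10.3×4.3 = 45.61 → no gain ✓.
Mediocre (own payoff 30.1): to r=1.6 gives 63.8 − 12.0×1.6 = 44.6 → profitable ✗; to r=4.3 gives 89.9 − 12.0×4.3 = 38.3 → profitable ✗.
4 of the 6 constraints hold; not an equilibrium.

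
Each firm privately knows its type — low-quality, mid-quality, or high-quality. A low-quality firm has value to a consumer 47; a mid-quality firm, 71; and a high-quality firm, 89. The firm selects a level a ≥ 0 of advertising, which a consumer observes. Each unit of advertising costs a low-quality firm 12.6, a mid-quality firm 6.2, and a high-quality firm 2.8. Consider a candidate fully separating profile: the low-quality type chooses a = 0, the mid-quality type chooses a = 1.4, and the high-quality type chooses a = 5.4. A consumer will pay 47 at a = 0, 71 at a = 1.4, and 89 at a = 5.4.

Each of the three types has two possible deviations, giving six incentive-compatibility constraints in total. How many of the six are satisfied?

5

Low-quality (own payoff 47): to a=1.4 gives 71 − 12.6×1.4 = 53.36 → profitable ✗; to a=5.4 gives 89 − 12.6×5.4 = 20.96 → no gain ✓.
Mid-quality (own payoff 71 − 6.2×1.4 = 62.32): to a=0 gives 47 → no gain ✓; to a=5.4 gives 89 − 6.2×5.4 = 55.52 → no gain ✓.
High-quality (own payoff 89 − 2.8×5.4 = 73.88): to a=0 gives 47 → no gain ✓; to a=1.4 gives 71 − 2.8×1.4 = 67.08 → no gain ✓.
5 of the 6 constraints hold; not an equilibrium.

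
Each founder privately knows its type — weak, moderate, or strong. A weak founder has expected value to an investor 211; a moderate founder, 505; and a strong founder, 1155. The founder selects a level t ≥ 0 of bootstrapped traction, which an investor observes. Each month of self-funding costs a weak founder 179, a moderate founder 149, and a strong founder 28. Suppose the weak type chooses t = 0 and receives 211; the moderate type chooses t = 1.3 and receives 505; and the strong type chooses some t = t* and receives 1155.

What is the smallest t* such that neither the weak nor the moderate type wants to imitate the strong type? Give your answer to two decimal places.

5.66

Weak type (on-path payoff 211) won't mimic when 211 ≥ 1155 − 179·t*, i.e. t* ≥ 5.27.
Moderate type (on-path payoff 505 − 149×1.3 = 311.3) won't mimic when 311.3 ≥ 1155 − 149·t*, i.e. t* ≥ 5.66.
Both must hold, so t* = max(5.27, 5.66) = 5.66. The moderate type's constraint binds.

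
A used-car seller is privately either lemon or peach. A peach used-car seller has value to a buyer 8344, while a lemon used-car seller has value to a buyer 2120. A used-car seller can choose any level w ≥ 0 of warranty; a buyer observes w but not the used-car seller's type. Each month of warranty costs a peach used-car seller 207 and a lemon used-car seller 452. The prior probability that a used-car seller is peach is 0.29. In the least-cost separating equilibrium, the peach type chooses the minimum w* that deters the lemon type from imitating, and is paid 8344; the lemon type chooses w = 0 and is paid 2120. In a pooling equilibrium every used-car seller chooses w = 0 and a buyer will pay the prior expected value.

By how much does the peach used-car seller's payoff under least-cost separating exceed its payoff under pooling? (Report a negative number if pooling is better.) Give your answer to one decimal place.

1568.7

Least-cost separating signal: w* solves 2120 = 8344 − 452·w*, so w* = (8344 − 2120)/452 ≈ 13.7699.
Peach type's separating payoff: 8344 − 207 × w* = 8344 − 207 × (8344 − 2120)/452 = 8344 − 1288368/452 ≈ 5493.628.
Pooling payoff: 0.29 × 8344 + 0.71 × 2120 = 3924.96.
Difference: 5493.628 − 3924.96 = 1568.668, i.e. 1568.7 to one decimal place.
The peach type prefers to separate.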